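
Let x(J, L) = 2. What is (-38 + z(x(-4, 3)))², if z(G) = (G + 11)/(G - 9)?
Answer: 77841/49 ≈ 1588.6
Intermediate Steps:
z(G) = (11 + G)/(-9 + G)
(-38 + z(x(-4, 3)))² = (-38 + (11 + 2)/(-9 + 2))² = (-38 + 13/(-7))² = (-38 - ⅐*13)² = (-38 - 13/7)² = (-279/7)² = 77841/49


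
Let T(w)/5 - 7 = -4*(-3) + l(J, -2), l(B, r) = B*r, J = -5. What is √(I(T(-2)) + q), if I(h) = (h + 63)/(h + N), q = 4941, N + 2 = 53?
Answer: √242161/7 ≈ 70.300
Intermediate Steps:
N = 51 (N = -2 + 53 = 51)
T(w) = 145 (T(w) = 35 + 5*(-4*(-3) - 5*(-2)) = 35 + 5*(12 + 10) = 35 + 5*22 = 35 + 110 = 145)
I(h) = (63 + h)/(51 + h) (I(h) = (h + 63)/(h + 51) = (63 + h)/(51 + h))
√(I(T(-2)) + q) = √((63 + 145)/(51 + 145) + 4941) = √(208/196 + 4941) = √((1/196)*208 + 4941) = √(52/49 + 4941) = √(242161/49) = √242161/7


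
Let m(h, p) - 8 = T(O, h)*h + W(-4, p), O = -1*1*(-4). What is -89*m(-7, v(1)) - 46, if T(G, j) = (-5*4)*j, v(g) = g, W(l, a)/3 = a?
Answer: 86195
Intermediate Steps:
W(l, a) = 3*a
O = 4 (O = -1*(-4) = 4)
T(G, j) = -20*j
m(h, p) = 8 - 20*h² + 3*p (m(h, p) = 8 + ((-20*h)*h + 3*p) = 8 + (-20*h² + 3*p) = 8 - 20*h² + 3*p)
-89*m(-7, v(1)) - 46 = -89*(8 - 20*(-7)² + 3*1) - 46 = -89*(8 - 20*49 + 3) - 46 = -89*(8 - 980 + 3) - 46 = -89*(-969) - 46 = 86241 - 46 = 86195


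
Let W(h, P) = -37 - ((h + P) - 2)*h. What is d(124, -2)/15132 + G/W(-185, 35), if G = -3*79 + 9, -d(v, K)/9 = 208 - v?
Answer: -1486383/35505977 ≈ -0.041863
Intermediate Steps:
d(v, K) = -1872 + 9*v (d(v, K) = -9*(208 - v) = -1872 + 9*v)
W(h, P) = -37 - h*(-2 + P + h) (W(h, P) = -37 - ((P + h) - 2)*h = -37 - (-2 + P + h)*h = -37 - h*(-2 + P + h))
G = -228 (G = -237 + 9 = -228)
d(124, -2)/15132 + G/W(-185, 35) = (-1872 + 9*124)/15132 - 228/(-37 - 1*(-185)**2 + 2*(-185) - 1*35*(-185)) = (-1872 + 1116)*(1/15132) - 228/(-37 - 1*34225 - 370 + 6475) = -756*1/15132 - 228/(-37 - 34225 - 370 + 6475) = -63/1261 - 228/(-28157) = -63/1261 - 228*(-1/28157) = -63/1261 + 228/28157 = -1486383/35505977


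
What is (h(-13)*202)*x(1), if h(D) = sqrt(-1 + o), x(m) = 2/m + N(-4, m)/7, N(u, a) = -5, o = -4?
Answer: 1818*I*sqrt(5)/7 ≈ 580.74*I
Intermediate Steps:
x(m) = -5/7 + 2/m (x(m) = 2/m - 5/7 = -5/7 + 2/m)
h(D) = I*sqrt(5) (h(D) = sqrt(-1 - 4) = sqrt(-5) = I*sqrt(5))
(h(-13)*202)*x(1) = ((I*sqrt(5))*202)*(-5/7 + 2/1) = (202*I*sqrt(5))*(-5/7 + 2*1) = (202*I*sqrt(5))*(-5/7 + 2) = (202*I*sqrt(5))*(9/7) = 1818*I*sqrt(5)/7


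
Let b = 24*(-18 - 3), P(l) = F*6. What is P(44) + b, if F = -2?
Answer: -516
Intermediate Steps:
P(l) = -12 (P(l) = -2*6 = -12)
b = -504 (b = 24*(-21) = -504)
P(44) + b = -12 - 504 = -516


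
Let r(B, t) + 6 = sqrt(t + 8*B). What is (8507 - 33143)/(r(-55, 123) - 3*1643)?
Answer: 60789330/12177271 + 12318*I*sqrt(317)/12177271 ≈ 4.992 + 0.01801*I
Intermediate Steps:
r(B, t) = -6 + sqrt(t + 8*B)
(8507 - 33143)/(r(-55, 123) - 3*1643) = (8507 - 33143)/((-6 + sqrt(123 + 8*(-55))) - 3*1643) = -24636/((-6 + sqrt(123 - 440)) - 4929) = -24636/((-6 + sqrt(-317)) - 4929) = -24636/((-6 + I*sqrt(317)) - 4929) = -24636/(-4935 + I*sqrt(317))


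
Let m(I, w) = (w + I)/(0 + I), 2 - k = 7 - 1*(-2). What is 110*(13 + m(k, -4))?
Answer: 11220/7 ≈ 1602.9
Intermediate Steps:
k = -7 (k = 2 - (7 - 1*(-2)) = 2 - (7 + 2) = 2 - 1*9 = 2 - 9 = -7)
m(I, w) = (I + w)/I
110*(13 + m(k, -4)) = 110*(13 + (-7 - 4)/(-7)) = 110*(13 - ⅐*(-11)) = 110*(13 + 11/7) = 110*(102/7) = 11220/7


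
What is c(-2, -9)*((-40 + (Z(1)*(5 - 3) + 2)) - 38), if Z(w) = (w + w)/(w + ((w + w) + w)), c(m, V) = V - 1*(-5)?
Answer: 300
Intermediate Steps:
c(m, V) = 5 + V (c(m, V) = V + 5 = 5 + V)
Z(w) = ½ (Z(w) = (2*w)/(w + (2*w + w)) = (2*w)/(w + 3*w) = (2*w)/((4*w)) = (2*w)*(1/(4*w)) = ½)
c(-2, -9)*((-40 + (Z(1)*(5 - 3) + 2)) - 38) = (5 - 9)*((-40 + ((5 - 3)/2 + 2)) - 38) = -4*((-40 + ((½)*2 + 2)) - 38) = -4*((-40 + (1 + 2)) - 38) = -4*((-40 + 3) - 38) = -4*(-37 - 38) = -4*(-75) = 300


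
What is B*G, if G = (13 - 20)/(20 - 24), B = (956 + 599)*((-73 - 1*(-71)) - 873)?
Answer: -9524375/4 ≈ -2.3811e+6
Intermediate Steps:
B = -1360625 (B = 1555*((-73 + 71) - 873) = 1555*(-2 - 873) = 1555*(-875) = -1360625)
G = 7/4 (G = -7/(-4) = -7*(-1/4) = 7/4 ≈ 1.7500)
B*G = -1360625*7/4 = -9524375/4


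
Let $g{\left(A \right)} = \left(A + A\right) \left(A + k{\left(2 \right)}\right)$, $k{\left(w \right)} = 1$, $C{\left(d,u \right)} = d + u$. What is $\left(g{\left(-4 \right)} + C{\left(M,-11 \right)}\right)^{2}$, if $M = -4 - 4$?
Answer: $25$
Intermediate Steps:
$M = -8$ ($M = -4 - 4 = -8$)
$g{\left(A \right)} = 2 A \left(1 + A\right)$ ($g{\left(A \right)} = \left(A + A\right) \left(A + 1\right) = 2 A \left(1 + A\right)$)
$\left(g{\left(-4 \right)} + C{\left(M,-11 \right)}\right)^{2} = \left(2 \left(-4\right) \left(1 - 4\right) - 19\right)^{2} = \left(2 \left(-4\right) \left(-3\right) - 19\right)^{2} = \left(24 - 19\right)^{2} = 5^{2} = 25$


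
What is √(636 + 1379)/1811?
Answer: √2015/1811 ≈ 0.024787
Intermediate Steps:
√(636 + 1379)/1811 = √2015*(1/1811) = √2015/1811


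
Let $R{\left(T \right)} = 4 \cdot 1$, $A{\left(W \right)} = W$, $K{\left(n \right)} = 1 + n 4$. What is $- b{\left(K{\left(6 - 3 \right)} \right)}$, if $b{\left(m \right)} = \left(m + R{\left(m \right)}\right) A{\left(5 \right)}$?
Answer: $-85$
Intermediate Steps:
$K{\left(n \right)} = 1 + 4 n$
$R{\left(T \right)} = 4$
$b{\left(m \right)} = 20 + 5 m$ ($b{\left(m \right)} = \left(m + 4\right) 5 = \left(4 + m\right) 5 = 20 + 5 m$)
$- b{\left(K{\left(6 - 3 \right)} \right)} = - (20 + 5 \left(1 + 4 \left(6 - 3\right)\right)) = - (20 + 5 \left(1 + 4 \cdot 3\right)) = - (20 + 5 \left(1 + 12\right)) = - (20 + 5 \cdot 13) = - (20 + 65) = \left(-1\right) 85 = -85$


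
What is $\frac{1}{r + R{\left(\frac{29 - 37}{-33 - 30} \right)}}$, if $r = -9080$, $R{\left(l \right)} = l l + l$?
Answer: $- \frac{3969}{36037952} \approx -0.00011013$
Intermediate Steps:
$R{\left(l \right)} = l + l^{2}$ ($R{\left(l \right)} = l^{2} + l = l + l^{2}$)
$\frac{1}{r + R{\left(\frac{29 - 37}{-33 - 30} \right)}} = \frac{1}{-9080 + \frac{29 - 37}{-33 - 30} \left(1 + \frac{29 - 37}{-33 - 30}\right)} = \frac{1}{-9080 + - \frac{8}{-63} \left(1 - \frac{8}{-63}\right)} = \frac{1}{-9080 + \left(-8\right) \left(- \frac{1}{63}\right) \left(1 - - \frac{8}{63}\right)} = \frac{1}{-9080 + \frac{8 \left(1 + \frac{8}{63}\right)}{63}} = \frac{1}{-9080 + \frac{8}{63} \cdot \frac{71}{63}} = \frac{1}{-9080 + \frac{568}{3969}} = \frac{1}{- \frac{36037952}{3969}} = - \frac{3969}{36037952}$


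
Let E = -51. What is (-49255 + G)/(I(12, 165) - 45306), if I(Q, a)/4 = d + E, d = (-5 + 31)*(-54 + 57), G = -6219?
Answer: 27737/22599 ≈ 1.2274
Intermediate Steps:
d = 78 (d = 26*3 = 78)
I(Q, a) = 108 (I(Q, a) = 4*(78 - 51) = 4*27 = 108)
(-49255 + G)/(I(12, 165) - 45306) = (-49255 - 6219)/(108 - 45306) = -55474/(-45198) = -55474*(-1/45198) = 27737/22599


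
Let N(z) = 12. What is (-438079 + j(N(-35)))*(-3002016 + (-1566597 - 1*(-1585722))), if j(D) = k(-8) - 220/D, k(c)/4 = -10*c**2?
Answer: 1314432793684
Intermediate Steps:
k(c) = -40*c**2 (k(c) = 4*(-10*c**2) = -40*c**2)
j(D) = -2560 - 220/D (j(D) = -40*(-8)**2 - 220/D = -40*64 - 220/D = -2560 - 220/D)
(-438079 + j(N(-35)))*(-3002016 + (-1566597 - 1*(-1585722))) = (-438079 + (-2560 - 220/12))*(-3002016 + (-1566597 - 1*(-1585722))) = (-438079 + (-2560 - 220*1/12))*(-3002016 + (-1566597 + 1585722)) = (-438079 + (-2560 - 55/3))*(-3002016 + 19125) = (-438079 - 7735/3)*(-2982891) = -1321972/3*(-2982891) = 1314432793684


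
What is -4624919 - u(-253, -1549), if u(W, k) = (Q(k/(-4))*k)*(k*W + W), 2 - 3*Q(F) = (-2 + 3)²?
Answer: 197593933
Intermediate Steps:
Q(F) = ⅓ (Q(F) = ⅔ - (-2 + 3)²/3 = ⅔ - ⅓*1² = ⅔ - ⅓*1 = ⅔ - ⅓ = ⅓)
u(W, k) = k*(W + W*k)/3 (u(W, k) = (k/3)*(k*W + W) = (k/3)*(W*k + W) = (k/3)*(W + W*k) = k*(W + W*k)/3)
-4624919 - u(-253, -1549) = -4624919 - (-253)*(-1549)*(1 - 1549)/3 = -4624919 - (-253)*(-1549)*(-1548)/3 = -4624919 - 1*(-202218852) = -4624919 + 202218852 = 197593933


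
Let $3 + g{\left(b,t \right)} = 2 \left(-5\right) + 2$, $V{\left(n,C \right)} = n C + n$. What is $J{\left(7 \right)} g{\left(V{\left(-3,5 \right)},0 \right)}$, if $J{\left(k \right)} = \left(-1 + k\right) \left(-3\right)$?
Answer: $198$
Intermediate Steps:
$J{\left(k \right)} = 3 - 3 k$
$V{\left(n,C \right)} = n + C n$ ($V{\left(n,C \right)} = C n + n = n + C n$)
$g{\left(b,t \right)} = -11$ ($g{\left(b,t \right)} = -3 + \left(2 \left(-5\right) + 2\right) = -3 + \left(-10 + 2\right) = -3 - 8 = -11$)
$J{\left(7 \right)} g{\left(V{\left(-3,5 \right)},0 \right)} = \left(3 - 21\right) \left(-11\right) = \left(-18\right) \left(-11\right) = 198$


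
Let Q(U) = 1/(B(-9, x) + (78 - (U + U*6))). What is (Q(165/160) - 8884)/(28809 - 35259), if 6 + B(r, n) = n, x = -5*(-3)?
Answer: 2268082/1646685 ≈ 1.3774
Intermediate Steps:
x = 15
B(r, n) = -6 + n
Q(U) = 1/(87 - 7*U) (Q(U) = 1/((-6 + 15) + (78 - (U + U*6))) = 1/(9 + (78 - (U + 6*U))) = 1/(9 + (78 - 7*U)) = 1/(87 - 7*U))
(Q(165/160) - 8884)/(28809 - 35259) = (1/(87 - 1155/160) - 8884)/(28809 - 35259) = (1/(87 - 1155/160) - 8884)/(-6450) = (1/(87 - 7*33/32) - 8884)*(-1/6450) = (1/(87 - 231/32) - 8884)*(-1/6450) = (1/(2553/32) - 8884)*(-1/6450) = (32/2553 - 8884)*(-1/6450) = -22680820/2553*(-1/6450) = 2268082/1646685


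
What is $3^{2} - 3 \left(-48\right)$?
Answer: $153$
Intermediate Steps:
$3^{2} - 3 \left(-48\right) = 9 - -144 = 9 + 144 = 153$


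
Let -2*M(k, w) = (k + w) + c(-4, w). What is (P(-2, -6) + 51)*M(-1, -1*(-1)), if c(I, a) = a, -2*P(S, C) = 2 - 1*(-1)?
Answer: -99/4 ≈ -24.750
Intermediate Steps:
P(S, C) = -3/2 (P(S, C) = -(2 - 1*(-1))/2 = -(2 + 1)/2 = -1/2*3 = -3/2)
M(k, w) = -w - k/2 (M(k, w) = -((k + w) + w)/2 = -(k + 2*w)/2 = -w - k/2)
(P(-2, -6) + 51)*M(-1, -1*(-1)) = (-3/2 + 51)*(-(-1)*(-1) - 1/2*(-1)) = 99*(-1*1 + 1/2)/2 = 99*(-1 + 1/2)/2 = (99/2)*(-1/2) = -99/4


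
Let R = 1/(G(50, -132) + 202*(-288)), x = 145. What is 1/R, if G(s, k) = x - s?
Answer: -58081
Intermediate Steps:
G(s, k) = 145 - s
R = -1/58081 (R = 1/((145 - 1*50) + 202*(-288)) = 1/((145 - 50) - 58176) = 1/(95 - 58176) = 1/(-58081) = -1/58081 ≈ -1.7217e-5)
1/R = 1/(-1/58081) = -58081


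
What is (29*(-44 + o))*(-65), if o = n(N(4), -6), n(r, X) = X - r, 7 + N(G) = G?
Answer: 88595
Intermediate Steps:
N(G) = -7 + G
o = -3 (o = -6 - (-7 + 4) = -6 - 1*(-3) = -6 + 3 = -3)
(29*(-44 + o))*(-65) = (29*(-44 - 3))*(-65) = (29*(-47))*(-65) = -1363*(-65) = 88595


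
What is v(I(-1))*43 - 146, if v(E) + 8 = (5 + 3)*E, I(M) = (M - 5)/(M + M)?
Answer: 542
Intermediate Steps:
I(M) = (-5 + M)/(2*M) (I(M) = (-5 + M)/((2*M)) = (-5 + M)*(1/(2*M)) = (-5 + M)/(2*M))
v(E) = -8 + 8*E (v(E) = -8 + (5 + 3)*E = -8 + 8*E)
v(I(-1))*43 - 146 = (-8 + 8*((½)*(-5 - 1)/(-1)))*43 - 146 = (-8 + 8*((½)*(-1)*(-6)))*43 - 146 = (-8 + 8*3)*43 - 146 = (-8 + 24)*43 - 146 = 16*43 - 146 = 688 - 146 = 542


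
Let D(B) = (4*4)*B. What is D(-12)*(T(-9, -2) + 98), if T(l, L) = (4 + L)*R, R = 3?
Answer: -19968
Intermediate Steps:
D(B) = 16*B
T(l, L) = 12 + 3*L (T(l, L) = (4 + L)*3 = 12 + 3*L)
D(-12)*(T(-9, -2) + 98) = (16*(-12))*((12 + 3*(-2)) + 98) = -192*((12 - 6) + 98) = -192*(6 + 98) = -192*104 = -19968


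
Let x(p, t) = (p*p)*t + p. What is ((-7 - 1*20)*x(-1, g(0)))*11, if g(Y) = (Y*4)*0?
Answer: 297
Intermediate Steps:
g(Y) = 0 (g(Y) = (4*Y)*0 = 0)
x(p, t) = p + t*p² (x(p, t) = p²*t + p = t*p² + p = p + t*p²)
((-7 - 1*20)*x(-1, g(0)))*11 = ((-7 - 1*20)*(-(1 - 1*0)))*11 = ((-7 - 20)*(-(1 + 0)))*11 = -(-27)*11 = -27*(-1)*11 = 27*11 = 297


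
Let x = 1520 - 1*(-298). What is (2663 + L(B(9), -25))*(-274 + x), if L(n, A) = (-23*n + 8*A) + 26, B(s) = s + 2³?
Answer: 3239312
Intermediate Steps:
B(s) = 8 + s (B(s) = s + 8 = 8 + s)
L(n, A) = 26 - 23*n + 8*A
x = 1818 (x = 1520 + 298 = 1818)
(2663 + L(B(9), -25))*(-274 + x) = (2663 + (26 - 23*(8 + 9) + 8*(-25)))*(-274 + 1818) = (2663 + (26 - 23*17 - 200))*1544 = (2663 + (26 - 391 - 200))*1544 = (2663 - 565)*1544 = 2098*1544 = 3239312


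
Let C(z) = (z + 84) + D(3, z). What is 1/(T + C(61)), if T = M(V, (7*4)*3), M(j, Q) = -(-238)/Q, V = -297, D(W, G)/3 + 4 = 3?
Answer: 6/869 ≈ 0.0069045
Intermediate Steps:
D(W, G) = -3 (D(W, G) = -12 + 3*3 = -12 + 9 = -3)
M(j, Q) = 238/Q
T = 17/6 (T = 238/(((7*4)*3)) = 238/((28*3)) = 238/84 = 238*(1/84) = 17/6 ≈ 2.8333)
C(z) = 81 + z (C(z) = (z + 84) - 3 = (84 + z) - 3 = 81 + z)
1/(T + C(61)) = 1/(17/6 + (81 + 61)) = 1/(17/6 + 142) = 1/(869/6) = 6/869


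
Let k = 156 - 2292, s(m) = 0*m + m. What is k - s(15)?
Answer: -2151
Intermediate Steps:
s(m) = m (s(m) = 0 + m = m)
k = -2136
k - s(15) = -2136 - 1*15 = -2136 - 15 = -2151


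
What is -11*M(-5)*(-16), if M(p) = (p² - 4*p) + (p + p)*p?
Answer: 16720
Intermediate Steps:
M(p) = -4*p + 3*p² (M(p) = (p² - 4*p) + (2*p)*p = (p² - 4*p) + 2*p² = -4*p + 3*p²)
-11*M(-5)*(-16) = -(-55)*(-4 + 3*(-5))*(-16) = -(-55)*(-4 - 15)*(-16) = -(-55)*(-19)*(-16) = -11*95*(-16) = -1045*(-16) = 16720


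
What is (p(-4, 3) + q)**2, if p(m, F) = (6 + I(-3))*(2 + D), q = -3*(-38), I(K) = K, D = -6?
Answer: 10404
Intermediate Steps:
q = 114
p(m, F) = -12 (p(m, F) = (6 - 3)*(2 - 6) = 3*(-4) = -12)
(p(-4, 3) + q)**2 = (-12 + 114)**2 = 102**2 = 10404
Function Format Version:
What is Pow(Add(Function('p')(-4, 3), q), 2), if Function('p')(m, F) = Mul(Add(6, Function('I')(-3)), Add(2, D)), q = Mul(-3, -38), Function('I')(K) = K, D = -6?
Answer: 10404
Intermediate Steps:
q = 114
Function('p')(m, F) = -12 (Function('p')(m, F) = Mul(Add(6, -3), Add(2, -6)) = Mul(3, -4) = -12)
Pow(Add(Function('p')(-4, 3), q), 2) = Pow(Add(-12, 114), 2) = Pow(102, 2) = 10404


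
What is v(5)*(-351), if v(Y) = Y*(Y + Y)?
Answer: -17550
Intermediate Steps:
v(Y) = 2*Y**2 (v(Y) = Y*(2*Y) = 2*Y**2)
v(5)*(-351) = (2*5**2)*(-351) = (2*25)*(-351) = 50*(-351) = -17550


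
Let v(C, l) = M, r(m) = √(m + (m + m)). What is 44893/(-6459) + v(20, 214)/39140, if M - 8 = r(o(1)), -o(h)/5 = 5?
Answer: -439265087/63201315 + I*√3/7828 ≈ -6.9502 + 0.00022126*I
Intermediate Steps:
o(h) = -25 (o(h) = -5*5 = -25)
r(m) = √3*√m (r(m) = √(m + 2*m) = √(3*m) = √3*√m)
M = 8 + 5*I*√3 (M = 8 + √3*√(-25) = 8 + √3*(5*I) = 8 + 5*I*√3 ≈ 8.0 + 8.6602*I)
v(C, l) = 8 + 5*I*√3
44893/(-6459) + v(20, 214)/39140 = 44893/(-6459) + (8 + 5*I*√3)/39140 = 44893*(-1/6459) + (8 + 5*I*√3)*(1/39140) = -44893/6459 + (2/9785 + I*√3/7828) = -439265087/63201315 + I*√3/7828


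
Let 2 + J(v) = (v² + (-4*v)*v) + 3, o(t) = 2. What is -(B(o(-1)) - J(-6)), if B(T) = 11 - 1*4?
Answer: -114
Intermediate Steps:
B(T) = 7 (B(T) = 11 - 4 = 7)
J(v) = 1 - 3*v² (J(v) = -2 + ((v² + (-4*v)*v) + 3) = -2 + ((v² - 4*v²) + 3) = -2 + (-3*v² + 3) = -2 + (3 - 3*v²) = 1 - 3*v²)
-(B(o(-1)) - J(-6)) = -(7 - (1 - 3*(-6)²)) = -(7 - (1 - 3*36)) = -(7 - (1 - 108)) = -(7 - 1*(-107)) = -(7 + 107) = -1*114 = -114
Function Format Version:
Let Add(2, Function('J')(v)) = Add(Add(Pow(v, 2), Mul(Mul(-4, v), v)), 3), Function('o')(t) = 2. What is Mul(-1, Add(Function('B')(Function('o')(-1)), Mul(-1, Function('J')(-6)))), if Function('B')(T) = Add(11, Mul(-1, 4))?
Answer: -114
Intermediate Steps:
Function('B')(T) = 7 (Function('B')(T) = Add(11, -4) = 7)
Function('J')(v) = Add(1, Mul(-3, Pow(v, 2))) (Function('J')(v) = Add(-2, Add(Add(Pow(v, 2), Mul(Mul(-4, v), v)), 3)) = Add(-2, Add(Add(Pow(v, 2), Mul(-4, Pow(v, 2))), 3)) = Add(-2, Add(Mul(-3, Pow(v, 2)), 3)) = Add(-2, Add(3, Mul(-3, Pow(v, 2)))) = Add(1, Mul(-3, Pow(v, 2))))
Mul(-1, Add(Function('B')(Function('o')(-1)), Mul(-1, Function('J')(-6)))) = Mul(-1, Add(7, Mul(-1, Add(1, Mul(-3, Pow(-6, 2)))))) = Mul(-1, Add(7, Mul(-1, Add(1, Mul(-3, 36))))) = Mul(-1, Add(7, Mul(-1, Add(1, -108)))) = Mul(-1, Add(7, Mul(-1, -107))) = Mul(-1, Add(7, 107)) = Mul(-1, 114) = -114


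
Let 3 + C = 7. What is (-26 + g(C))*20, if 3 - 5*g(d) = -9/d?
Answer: -499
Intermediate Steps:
C = 4 (C = -3 + 7 = 4)
g(d) = ⅗ + 9/(5*d) (g(d) = ⅗ - (-9)/(5*d) = ⅗ + 9/(5*d))
(-26 + g(C))*20 = (-26 + (⅗)*(3 + 4)/4)*20 = (-26 + (⅗)*(¼)*7)*20 = (-26 + 21/20)*20 = -499/20*20 = -499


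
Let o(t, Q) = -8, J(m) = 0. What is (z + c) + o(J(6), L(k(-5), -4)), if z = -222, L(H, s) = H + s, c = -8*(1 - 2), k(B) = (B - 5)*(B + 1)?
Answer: -222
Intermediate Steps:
k(B) = (1 + B)*(-5 + B) (k(B) = (-5 + B)*(1 + B) = (1 + B)*(-5 + B))
c = 8 (c = -8*(-1) = 8)
(z + c) + o(J(6), L(k(-5), -4)) = (-222 + 8) - 8 = -214 - 8 = -222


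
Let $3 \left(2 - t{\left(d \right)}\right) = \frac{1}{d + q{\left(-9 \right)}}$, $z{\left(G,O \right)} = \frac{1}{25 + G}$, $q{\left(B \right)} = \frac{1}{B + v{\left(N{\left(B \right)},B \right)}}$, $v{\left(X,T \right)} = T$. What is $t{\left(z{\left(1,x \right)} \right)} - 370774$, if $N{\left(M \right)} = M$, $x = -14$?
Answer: $- \frac{741505}{2} \approx -3.7075 \cdot 10^{5}$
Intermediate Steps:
$q{\left(B \right)} = \frac{1}{2 B}$ ($q{\left(B \right)} = \frac{1}{B + B} = \frac{1}{2 B}$)
$t{\left(d \right)} = 2 - \frac{1}{3 \left(- \frac{1}{18} + d\right)}$ ($t{\left(d \right)} = 2 - \frac{1}{3 \left(d + \frac{1}{2 \left(-9\right)}\right)} = 2 - \frac{1}{3 \left(d + \frac{1}{2} \left(- \frac{1}{9}\right)\right)} = 2 - \frac{1}{3 \left(d - \frac{1}{18}\right)} = 2 - \frac{1}{3 \left(- \frac{1}{18} + d\right)}$)
$t{\left(z{\left(1,x \right)} \right)} - 370774 = \frac{4 \left(-2 + \frac{9}{25 + 1}\right)}{-1 + \frac{18}{25 + 1}} - 370774 = \frac{4 \left(-2 + \frac{9}{26}\right)}{-1 + \frac{18}{26}} - 370774 = \frac{4 \left(-2 + 9 \cdot \frac{1}{26}\right)}{-1 + 18 \cdot \frac{1}{26}} - 370774 = \frac{4 \left(-2 + \frac{9}{26}\right)}{-1 + \frac{9}{13}} - 370774 = 4 \frac{1}{- \frac{4}{13}} \left(- \frac{43}{26}\right) - 370774 = 4 \left(- \frac{13}{4}\right) \left(- \frac{43}{26}\right) - 370774 = \frac{43}{2} - 370774 = - \frac{741505}{2}$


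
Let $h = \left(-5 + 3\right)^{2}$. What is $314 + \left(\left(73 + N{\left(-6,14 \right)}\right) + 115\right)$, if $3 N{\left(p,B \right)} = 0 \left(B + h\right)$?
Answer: $502$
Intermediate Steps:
$h = 4$ ($h = \left(-2\right)^{2} = 4$)
$N{\left(p,B \right)} = 0$ ($N{\left(p,B \right)} = \frac{0 \left(B + 4\right)}{3} = \frac{0 \left(4 + B\right)}{3} = \frac{1}{3} \cdot 0 = 0$)
$314 + \left(\left(73 + N{\left(-6,14 \right)}\right) + 115\right) = 314 + \left(\left(73 + 0\right) + 115\right) = 314 + \left(73 + 115\right) = 314 + 188 = 502$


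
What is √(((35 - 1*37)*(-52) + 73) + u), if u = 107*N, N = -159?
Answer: 2*I*√4209 ≈ 129.75*I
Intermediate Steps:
u = -17013 (u = 107*(-159) = -17013)
√(((35 - 1*37)*(-52) + 73) + u) = √(((35 - 1*37)*(-52) + 73) - 17013) = √(((35 - 37)*(-52) + 73) - 17013) = √((-2*(-52) + 73) - 17013) = √((104 + 73) - 17013) = √(177 - 17013) = √(-16836) = 2*I*√4209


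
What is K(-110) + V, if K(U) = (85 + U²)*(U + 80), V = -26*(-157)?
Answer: -361468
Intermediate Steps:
V = 4082
K(U) = (80 + U)*(85 + U²) (K(U) = (85 + U²)*(80 + U) = (80 + U)*(85 + U²))
K(-110) + V = (6800 + (-110)³ + 80*(-110)² + 85*(-110)) + 4082 = (6800 - 1331000 + 80*12100 - 9350) + 4082 = (6800 - 1331000 + 968000 - 9350) + 4082 = -365550 + 4082 = -361468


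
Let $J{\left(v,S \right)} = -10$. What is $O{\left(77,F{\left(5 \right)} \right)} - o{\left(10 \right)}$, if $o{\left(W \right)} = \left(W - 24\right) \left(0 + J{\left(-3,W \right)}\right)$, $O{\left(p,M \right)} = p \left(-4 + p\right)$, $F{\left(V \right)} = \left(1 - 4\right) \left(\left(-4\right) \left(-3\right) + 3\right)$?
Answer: $5481$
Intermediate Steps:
$F{\left(V \right)} = -45$ ($F{\left(V \right)} = - 3 \left(12 + 3\right) = \left(-3\right) 15 = -45$)
$o{\left(W \right)} = 240 - 10 W$ ($o{\left(W \right)} = \left(W - 24\right) \left(0 - 10\right) = \left(-24 + W\right) \left(-10\right) = 240 - 10 W$)
$O{\left(77,F{\left(5 \right)} \right)} - o{\left(10 \right)} = 77 \left(-4 + 77\right) - \left(240 - 100\right) = 77 \cdot 73 - \left(240 - 100\right) = 5621 - 140 = 5481$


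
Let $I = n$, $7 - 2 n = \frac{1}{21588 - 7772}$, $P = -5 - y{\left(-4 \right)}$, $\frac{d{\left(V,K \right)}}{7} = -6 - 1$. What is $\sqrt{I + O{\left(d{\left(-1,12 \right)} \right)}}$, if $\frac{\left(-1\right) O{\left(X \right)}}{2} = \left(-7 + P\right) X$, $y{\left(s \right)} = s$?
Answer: $\frac{i \sqrt{37245823879}}{6908} \approx 27.937 i$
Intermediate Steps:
$d{\left(V,K \right)} = -49$ ($d{\left(V,K \right)} = 7 \left(-6 - 1\right) = 7 \left(-7\right) = -49$)
$P = -1$ ($P = -5 - -4 = -5 + 4 = -1$)
$O{\left(X \right)} = 16 X$ ($O{\left(X \right)} = - 2 \left(-7 - 1\right) X = - 2 \left(- 8 X\right) = 16 X$)
$n = \frac{96711}{27632}$ ($n = \frac{7}{2} - \frac{1}{2 \left(21588 - 7772\right)} = \frac{7}{2} - \frac{1}{2 \cdot 13816} = \frac{7}{2} - \frac{1}{27632} = \frac{96711}{27632} \approx 3.5$)
$I = \frac{96711}{27632} \approx 3.5$
$\sqrt{I + O{\left(d{\left(-1,12 \right)} \right)}} = \sqrt{\frac{96711}{27632} + 16 \left(-49\right)} = \sqrt{\frac{96711}{27632} - 784} = \sqrt{- \frac{21566777}{27632}} = \frac{i \sqrt{37245823879}}{6908}$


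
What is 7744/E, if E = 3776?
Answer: 121/59 ≈ 2.0508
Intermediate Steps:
7744/E = 7744/3776 = 7744*(1/3776) = 121/59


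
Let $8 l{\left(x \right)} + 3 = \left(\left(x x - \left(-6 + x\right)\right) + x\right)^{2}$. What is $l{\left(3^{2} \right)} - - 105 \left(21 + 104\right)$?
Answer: $\frac{56283}{4} \approx 14071.0$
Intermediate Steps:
$l{\left(x \right)} = - \frac{3}{8} + \frac{\left(6 + x^{2}\right)^{2}}{8}$ ($l{\left(x \right)} = - \frac{3}{8} + \frac{\left(\left(x x - \left(-6 + x\right)\right) + x\right)^{2}}{8} = - \frac{3}{8} + \frac{\left(\left(x^{2} - \left(-6 + x\right)\right) + x\right)^{2}}{8} = - \frac{3}{8} + \frac{\left(\left(6 + x^{2} - x\right) + x\right)^{2}}{8} = - \frac{3}{8} + \frac{\left(6 + x^{2}\right)^{2}}{8}$)
$l{\left(3^{2} \right)} - - 105 \left(21 + 104\right) = \left(- \frac{3}{8} + \frac{\left(6 + \left(3^{2}\right)^{2}\right)^{2}}{8}\right) - - 105 \left(21 + 104\right) = \left(- \frac{3}{8} + \frac{\left(6 + 9^{2}\right)^{2}}{8}\right) - \left(-105\right) 125 = \left(- \frac{3}{8} + \frac{\left(6 + 81\right)^{2}}{8}\right) - -13125 = \left(- \frac{3}{8} + \frac{87^{2}}{8}\right) + 13125 = \left(- \frac{3}{8} + \frac{1}{8} \cdot 7569\right) + 13125 = \left(- \frac{3}{8} + \frac{7569}{8}\right) + 13125 = \frac{3783}{4} + 13125 = \frac{56283}{4}$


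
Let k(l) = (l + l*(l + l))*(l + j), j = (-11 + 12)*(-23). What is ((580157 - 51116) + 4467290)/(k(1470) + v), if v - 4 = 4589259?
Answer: 4996331/6260360953 ≈ 0.00079809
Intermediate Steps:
v = 4589263 (v = 4 + 4589259 = 4589263)
j = -23 (j = 1*(-23) = -23)
k(l) = (-23 + l)*(l + 2*l²) (k(l) = (l + l*(l + l))*(l - 23) = (l + l*(2*l))*(-23 + l) = (l + 2*l²)*(-23 + l) = (-23 + l)*(l + 2*l²))
((580157 - 51116) + 4467290)/(k(1470) + v) = ((580157 - 51116) + 4467290)/(1470*(-23 - 45*1470 + 2*1470²) + 4589263) = (529041 + 4467290)/(1470*(-23 - 66150 + 2*2160900) + 4589263) = 4996331/(1470*(-23 - 66150 + 4321800) + 4589263) = 4996331/(1470*4255627 + 4589263) = 4996331/(6255771690 + 4589263) = 4996331/6260360953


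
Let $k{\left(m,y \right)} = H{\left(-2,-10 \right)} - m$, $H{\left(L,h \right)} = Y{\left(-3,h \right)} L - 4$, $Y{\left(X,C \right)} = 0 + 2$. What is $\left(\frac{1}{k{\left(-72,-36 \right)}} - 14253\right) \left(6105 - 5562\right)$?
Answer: $- \frac{495319713}{64} \approx -7.7394 \cdot 10^{6}$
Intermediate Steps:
$Y{\left(X,C \right)} = 2$
$H{\left(L,h \right)} = -4 + 2 L$ ($H{\left(L,h \right)} = 2 L - 4 = -4 + 2 L$)
$k{\left(m,y \right)} = -8 - m$ ($k{\left(m,y \right)} = \left(-4 + 2 \left(-2\right)\right) - m = \left(-4 - 4\right) - m = -8 - m$)
$\left(\frac{1}{k{\left(-72,-36 \right)}} - 14253\right) \left(6105 - 5562\right) = \left(\frac{1}{-8 - -72} - 14253\right) \left(6105 - 5562\right) = \left(\frac{1}{-8 + 72} - 14253\right) 543 = \left(\frac{1}{64} - 14253\right) 543 = \left(- \frac{912191}{64}\right) 543 = - \frac{495319713}{64}$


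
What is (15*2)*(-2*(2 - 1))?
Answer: -60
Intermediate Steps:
(15*2)*(-2*(2 - 1)) = 30*(-2*1) = 30*(-2) = -60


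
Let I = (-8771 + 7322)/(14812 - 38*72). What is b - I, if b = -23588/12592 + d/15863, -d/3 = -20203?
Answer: 77924112167/37689742439 ≈ 2.0675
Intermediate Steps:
d = 60609 (d = -3*(-20203) = 60609)
b = 97253021/49936724 (b = -23588/12592 + 60609/15863 = -23588*1/12592 + 60609*(1/15863) = -5897/3148 + 60609/15863 = 97253021/49936724 ≈ 1.9475)
I = -1449/12076 (I = -1449/(14812 - 2736) = -1449/12076 ≈ -0.11999)
b - I = 97253021/49936724 - 1*(-1449/12076) = 97253021/49936724 + 1449/12076 = 77924112167/37689742439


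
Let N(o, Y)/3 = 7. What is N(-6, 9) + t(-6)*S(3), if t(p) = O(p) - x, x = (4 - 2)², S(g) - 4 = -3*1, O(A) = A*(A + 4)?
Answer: 29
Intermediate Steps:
N(o, Y) = 21 (N(o, Y) = 3*7 = 21)
O(A) = A*(4 + A)
S(g) = 1 (S(g) = 4 - 3*1 = 4 - 3 = 1)
x = 4 (x = 2² = 4)
t(p) = -4 + p*(4 + p) (t(p) = p*(4 + p) - 1*4 = p*(4 + p) - 4 = -4 + p*(4 + p))
N(-6, 9) + t(-6)*S(3) = 21 + (-4 - 6*(4 - 6))*1 = 21 + (-4 - 6*(-2))*1 = 21 + (-4 + 12)*1 = 21 + 8*1 = 21 + 8 = 29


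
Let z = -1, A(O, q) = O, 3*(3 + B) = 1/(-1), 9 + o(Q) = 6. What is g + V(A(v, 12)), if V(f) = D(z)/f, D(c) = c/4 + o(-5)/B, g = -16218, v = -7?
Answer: -2270533/140 ≈ -16218.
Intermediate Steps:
o(Q) = -3 (o(Q) = -9 + 6 = -3)
B = -10/3 (B = -3 + (⅓)/(-1) = -3 + (⅓)*(-1) = -3 - ⅓ = -10/3 ≈ -3.3333)
D(c) = 9/10 + c/4 (D(c) = c/4 - 3/(-10/3) = c*(¼) - 3*(-3/10) = c/4 + 9/10 = 9/10 + c/4)
V(f) = 13/(20*f) (V(f) = (9/10 + (¼)*(-1))/f = (9/10 - ¼)/f = 13/(20*f))
g + V(A(v, 12)) = -16218 + (13/20)/(-7) = -16218 + (13/20)*(-⅐) = -16218 - 13/140 = -2270533/140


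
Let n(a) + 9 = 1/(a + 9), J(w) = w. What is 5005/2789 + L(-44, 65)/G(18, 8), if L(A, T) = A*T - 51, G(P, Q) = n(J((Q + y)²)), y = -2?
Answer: 367367075/1126756 ≈ 326.04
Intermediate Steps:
n(a) = -9 + 1/(9 + a) (n(a) = -9 + 1/(a + 9) = -9 + 1/(9 + a))
G(P, Q) = (-80 - 9*(-2 + Q)²)/(9 + (-2 + Q)²) (G(P, Q) = (-80 - 9*(Q - 2)²)/(9 + (Q - 2)²) = (-80 - 9*(-2 + Q)²)/(9 + (-2 + Q)²))
L(A, T) = -51 + A*T
5005/2789 + L(-44, 65)/G(18, 8) = 5005/2789 + (-51 - 44*65)/(((-80 - 9*(-2 + 8)²)/(9 + (-2 + 8)²))) = 5005*(1/2789) + (-51 - 2860)/(((-80 - 9*6²)/(9 + 6²))) = 5005/2789 - 2911*(9 + 36)/(-80 - 9*36) = 5005/2789 - 2911*45/(-80 - 324) = 5005/2789 - 2911/((1/45)*(-404)) = 5005/2789 - 2911/(-404/45) = 5005/2789 - 2911*(-45/404) = 5005/2789 + 130995/404 = 367367075/1126756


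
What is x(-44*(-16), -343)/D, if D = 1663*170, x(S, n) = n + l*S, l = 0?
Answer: -343/282710 ≈ -0.0012133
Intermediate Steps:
x(S, n) = n (x(S, n) = n + 0*S = n + 0 = n)
D = 282710
x(-44*(-16), -343)/D = -343/282710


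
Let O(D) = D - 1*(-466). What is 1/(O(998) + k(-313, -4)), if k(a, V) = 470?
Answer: 1/1934 ≈ 0.00051706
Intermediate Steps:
O(D) = 466 + D (O(D) = D + 466 = 466 + D)
1/(O(998) + k(-313, -4)) = 1/((466 + 998) + 470) = 1/(1464 + 470) = 1/1934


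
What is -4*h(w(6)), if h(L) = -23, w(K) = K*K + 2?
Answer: 92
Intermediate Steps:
w(K) = 2 + K² (w(K) = K² + 2 = 2 + K²)
-4*h(w(6)) = -4*(-23) = 92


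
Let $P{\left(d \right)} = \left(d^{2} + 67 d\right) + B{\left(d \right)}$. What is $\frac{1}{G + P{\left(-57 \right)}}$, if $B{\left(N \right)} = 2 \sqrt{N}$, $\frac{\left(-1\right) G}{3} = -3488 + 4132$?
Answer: $- \frac{417}{1043372} - \frac{i \sqrt{57}}{3130116} \approx -0.00039967 - 2.412 \cdot 10^{-6} i$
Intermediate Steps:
$G = -1932$ ($G = - 3 \left(-3488 + 4132\right) = \left(-3\right) 644 = -1932$)
$P{\left(d \right)} = d^{2} + 2 \sqrt{d} + 67 d$ ($P{\left(d \right)} = \left(d^{2} + 67 d\right) + 2 \sqrt{d} = d^{2} + 2 \sqrt{d} + 67 d$)
$\frac{1}{G + P{\left(-57 \right)}} = \frac{1}{-1932 + \left(\left(-57\right)^{2} + 2 \sqrt{-57} + 67 \left(-57\right)\right)} = \frac{1}{-1932 + \left(3249 + 2 i \sqrt{57} - 3819\right)} = \frac{1}{-1932 - \left(570 - 2 i \sqrt{57}\right)} = \frac{1}{-2502 + 2 i \sqrt{57}}$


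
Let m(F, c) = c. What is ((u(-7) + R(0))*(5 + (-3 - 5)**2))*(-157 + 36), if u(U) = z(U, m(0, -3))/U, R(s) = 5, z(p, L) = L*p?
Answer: -16698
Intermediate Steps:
u(U) = -3 (u(U) = (-3*U)/U = -3)
((u(-7) + R(0))*(5 + (-3 - 5)**2))*(-157 + 36) = ((-3 + 5)*(5 + (-3 - 5)**2))*(-157 + 36) = (2*(5 + (-8)**2))*(-121) = (2*(5 + 64))*(-121) = (2*69)*(-121) = 138*(-121) = -16698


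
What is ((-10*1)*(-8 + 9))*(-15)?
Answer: 150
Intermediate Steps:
((-10*1)*(-8 + 9))*(-15) = -10*1*(-15) = -10*(-15) = 150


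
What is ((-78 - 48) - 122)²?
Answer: 61504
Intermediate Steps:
((-78 - 48) - 122)² = (-126 - 122)² = (-248)² = 61504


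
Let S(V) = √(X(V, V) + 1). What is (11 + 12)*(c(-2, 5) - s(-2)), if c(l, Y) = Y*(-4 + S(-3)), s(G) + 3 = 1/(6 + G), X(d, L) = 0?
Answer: -1127/4 ≈ -281.75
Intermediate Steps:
S(V) = 1 (S(V) = √(0 + 1) = √1 = 1)
s(G) = -3 + 1/(6 + G)
c(l, Y) = -3*Y (c(l, Y) = Y*(-4 + 1) = Y*(-3) = -3*Y)
(11 + 12)*(c(-2, 5) - s(-2)) = (11 + 12)*(-3*5 - (-17 - 3*(-2))/(6 - 2)) = 23*(-15 - (-17 + 6)/4) = 23*(-15 - (-11)/4) = 23*(-15 - 1*(-11/4)) = 23*(-15 + 11/4) = 23*(-49/4) = -1127/4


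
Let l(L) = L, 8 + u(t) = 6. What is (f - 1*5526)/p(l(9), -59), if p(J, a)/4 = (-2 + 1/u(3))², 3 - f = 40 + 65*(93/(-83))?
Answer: -455684/2075 ≈ -219.61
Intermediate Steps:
u(t) = -2 (u(t) = -8 + 6 = -2)
f = 2974/83 (f = 3 - (40 + 65*(93/(-83))) = 3 - (40 + 65*(93*(-1/83))) = 3 - (40 + 65*(-93/83)) = 3 - (40 - 6045/83) = 3 - 1*(-2725/83) = 3 + 2725/83 = 2974/83 ≈ 35.831)
p(J, a) = 25 (p(J, a) = 4*(-2 + 1/(-2))² = 4*(-2 - ½)² = 4*(-5/2)² = 4*(25/4) = 25)
(f - 1*5526)/p(l(9), -59) = (2974/83 - 1*5526)/25 = (2974/83 - 5526)*(1/25) = -455684/83*1/25 = -455684/2075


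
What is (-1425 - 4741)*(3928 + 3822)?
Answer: -47786500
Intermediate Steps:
(-1425 - 4741)*(3928 + 3822) = -6166*7750 = -47786500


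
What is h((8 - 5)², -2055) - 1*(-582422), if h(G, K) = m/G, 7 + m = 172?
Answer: 1747321/3 ≈ 5.8244e+5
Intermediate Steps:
m = 165 (m = -7 + 172 = 165)
h(G, K) = 165/G
h((8 - 5)², -2055) - 1*(-582422) = 165/((8 - 5)²) - 1*(-582422) = 165/(3²) + 582422 = 165/9 + 582422 = 165*(⅑) + 582422 = 55/3 + 582422 = 1747321/3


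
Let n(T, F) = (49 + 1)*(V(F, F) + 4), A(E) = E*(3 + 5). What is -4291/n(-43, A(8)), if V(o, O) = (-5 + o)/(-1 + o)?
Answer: -270333/15550 ≈ -17.385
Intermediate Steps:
A(E) = 8*E (A(E) = E*8 = 8*E)
V(o, O) = (-5 + o)/(-1 + o)
n(T, F) = 200 + 50*(-5 + F)/(-1 + F) (n(T, F) = (49 + 1)*((-5 + F)/(-1 + F) + 4) = 50*(4 + (-5 + F)/(-1 + F)) = 200 + 50*(-5 + F)/(-1 + F))
-4291/n(-43, A(8)) = -4291*(-1 + 8*8)/(50*(-9 + 5*(8*8))) = -4291*(-1 + 64)/(50*(-9 + 5*64)) = -4291*63/(50*(-9 + 320)) = -4291/(50*(1/63)*311) = -4291/15550/63 = -4291*63/15550 = -270333/15550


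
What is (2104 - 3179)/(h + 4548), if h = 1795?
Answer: -1075/6343 ≈ -0.16948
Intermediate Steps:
(2104 - 3179)/(h + 4548) = (2104 - 3179)/(1795 + 4548) = -1075/6343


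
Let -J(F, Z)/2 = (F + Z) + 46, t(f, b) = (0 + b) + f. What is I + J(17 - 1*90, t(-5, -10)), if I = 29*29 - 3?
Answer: 922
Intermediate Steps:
t(f, b) = b + f
I = 838 (I = 841 - 3 = 838)
J(F, Z) = -92 - 2*F - 2*Z (J(F, Z) = -2*((F + Z) + 46) = -2*(46 + F + Z) = -92 - 2*F - 2*Z)
I + J(17 - 1*90, t(-5, -10)) = 838 + (-92 - 2*(17 - 1*90) - 2*(-10 - 5)) = 838 + (-92 - 2*(17 - 90) - 2*(-15)) = 838 + (-92 - 2*(-73) + 30) = 838 + (-92 + 146 + 30) = 838 + 84 = 922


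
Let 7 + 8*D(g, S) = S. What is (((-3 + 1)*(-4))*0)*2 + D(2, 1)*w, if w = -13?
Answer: 39/4 ≈ 9.7500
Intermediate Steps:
D(g, S) = -7/8 + S/8
(((-3 + 1)*(-4))*0)*2 + D(2, 1)*w = (((-3 + 1)*(-4))*0)*2 + (-7/8 + (⅛)*1)*(-13) = (-2*(-4)*0)*2 + (-7/8 + ⅛)*(-13) = (8*0)*2 - ¾*(-13) = 0*2 + 39/4 = 0 + 39/4 = 39/4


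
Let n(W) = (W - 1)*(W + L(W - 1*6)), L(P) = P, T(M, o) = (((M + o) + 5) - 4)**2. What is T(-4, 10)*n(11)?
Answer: 7840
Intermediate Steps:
T(M, o) = (1 + M + o)**2 (T(M, o) = ((5 + M + o) - 4)**2 = (1 + M + o)**2)
n(W) = (-1 + W)*(-6 + 2*W) (n(W) = (W - 1)*(W + (W - 1*6)) = (-1 + W)*(W + (W - 6)) = (-1 + W)*(W + (-6 + W)) = (-1 + W)*(-6 + 2*W))
T(-4, 10)*n(11) = (1 - 4 + 10)**2*(6 - 8*11 + 2*11**2) = 7**2*(6 - 88 + 2*121) = 49*(6 - 88 + 242) = 49*160 = 7840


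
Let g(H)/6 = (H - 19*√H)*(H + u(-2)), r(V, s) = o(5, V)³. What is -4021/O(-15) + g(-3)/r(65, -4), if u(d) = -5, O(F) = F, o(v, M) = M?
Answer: 220853857/823875 + 912*I*√3/274625 ≈ 268.07 + 0.005752*I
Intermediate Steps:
r(V, s) = V³
g(H) = 6*(-5 + H)*(H - 19*√H) (g(H) = 6*((H - 19*√H)*(H - 5)) = 6*((H - 19*√H)*(-5 + H)) = 6*((-5 + H)*(H - 19*√H)) = 6*(-5 + H)*(H - 19*√H))
-4021/O(-15) + g(-3)/r(65, -4) = -4021/(-15) + (-(-342)*I*√3 - 30*(-3) + 6*(-3)² + 570*√(-3))/(65³) = -4021*(-1/15) + (-(-342)*I*√3 + 90 + 6*9 + 570*(I*√3))/274625 = 4021/15 + (342*I*√3 + 90 + 54 + 570*I*√3)*(1/274625) = 4021/15 + (144 + 912*I*√3)*(1/274625) = 4021/15 + (144/274625 + 912*I*√3/274625) = 220853857/823875 + 912*I*√3/274625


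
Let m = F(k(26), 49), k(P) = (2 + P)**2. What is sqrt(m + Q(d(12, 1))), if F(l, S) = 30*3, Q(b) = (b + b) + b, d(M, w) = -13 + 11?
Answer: 2*sqrt(21) ≈ 9.1651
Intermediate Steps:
d(M, w) = -2
Q(b) = 3*b (Q(b) = 2*b + b = 3*b)
F(l, S) = 90
m = 90
sqrt(m + Q(d(12, 1))) = sqrt(90 + 3*(-2)) = sqrt(90 - 6) = sqrt(84) = 2*sqrt(21)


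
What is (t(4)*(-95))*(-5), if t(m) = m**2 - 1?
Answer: 7125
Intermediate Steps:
t(m) = -1 + m**2
(t(4)*(-95))*(-5) = ((-1 + 4**2)*(-95))*(-5) = ((-1 + 16)*(-95))*(-5) = (15*(-95))*(-5) = -1425*(-5) = 7125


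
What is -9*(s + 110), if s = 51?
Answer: -1449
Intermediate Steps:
-9*(s + 110) = -9*(51 + 110) = -9*161 = -1449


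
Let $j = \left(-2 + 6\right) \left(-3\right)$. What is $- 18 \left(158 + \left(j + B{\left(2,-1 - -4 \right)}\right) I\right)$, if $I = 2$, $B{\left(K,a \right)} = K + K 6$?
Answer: $-2916$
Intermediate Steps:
$B{\left(K,a \right)} = 7 K$ ($B{\left(K,a \right)} = K + 6 K = 7 K$)
$j = -12$ ($j = 4 \left(-3\right) = -12$)
$- 18 \left(158 + \left(j + B{\left(2,-1 - -4 \right)}\right) I\right) = - 18 \left(158 + \left(-12 + 7 \cdot 2\right) 2\right) = - 18 \left(158 + \left(-12 + 14\right) 2\right) = - 18 \left(158 + 2 \cdot 2\right) = - 18 \left(158 + 4\right) = \left(-18\right) 162 = -2916$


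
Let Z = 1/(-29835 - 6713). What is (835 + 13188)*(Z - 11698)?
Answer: -5995372455615/36548 ≈ -1.6404e+8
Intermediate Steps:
Z = -1/36548 (Z = 1/(-36548) = -1/36548 ≈ -2.7361e-5)
(835 + 13188)*(Z - 11698) = (835 + 13188)*(-1/36548 - 11698) = 14023*(-427538505/36548) = -5995372455615/36548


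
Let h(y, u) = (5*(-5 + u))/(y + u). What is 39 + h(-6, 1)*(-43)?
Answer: -133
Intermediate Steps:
h(y, u) = (-25 + 5*u)/(u + y)
39 + h(-6, 1)*(-43) = 39 + (5*(-5 + 1)/(1 - 6))*(-43) = 39 + (5*(-4)/(-5))*(-43) = 39 + (5*(-1/5)*(-4))*(-43) = 39 + 4*(-43) = 39 - 172 = -133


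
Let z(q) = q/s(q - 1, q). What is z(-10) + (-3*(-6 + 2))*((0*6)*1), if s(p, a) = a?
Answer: 1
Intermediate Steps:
z(q) = 1 (z(q) = q/q = 1)
z(-10) + (-3*(-6 + 2))*((0*6)*1) = 1 + (-3*(-6 + 2))*((0*6)*1) = 1 + (-3*(-4))*(0*1) = 1 + 12*0 = 1 + 0 = 1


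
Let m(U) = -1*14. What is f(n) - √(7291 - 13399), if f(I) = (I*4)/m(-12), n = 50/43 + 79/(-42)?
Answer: 1297/6321 - 2*I*√1527 ≈ 0.20519 - 78.154*I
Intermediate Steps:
n = -1297/1806 (n = 50*(1/43) + 79*(-1/42) = 50/43 - 79/42 = -1297/1806 ≈ -0.71816)
m(U) = -14
f(I) = -2*I/7 (f(I) = (I*4)/(-14) = (4*I)*(-1/14) = -2*I/7)
f(n) - √(7291 - 13399) = -2/7*(-1297/1806) - √(7291 - 13399) = 1297/6321 - √(-6108) = 1297/6321 - 2*I*√1527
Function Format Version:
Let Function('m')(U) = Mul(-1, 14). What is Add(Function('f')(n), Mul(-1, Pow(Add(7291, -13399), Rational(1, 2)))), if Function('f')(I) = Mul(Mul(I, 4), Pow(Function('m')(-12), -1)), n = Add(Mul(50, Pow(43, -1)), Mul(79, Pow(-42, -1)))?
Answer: Add(Rational(1297, 6321), Mul(-2, I, Pow(1527, Rational(1, 2)))) ≈ Add(0.20519, Mul(-78.154, I))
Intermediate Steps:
n = Rational(-1297, 1806) (n = Add(Mul(50, Rational(1, 43)), Mul(79, Rational(-1, 42))) = Add(Rational(50, 43), Rational(-79, 42)) = Rational(-1297, 1806) ≈ -0.71816)
Function('m')(U) = -14
Function('f')(I) = Mul(Rational(-2, 7), I) (Function('f')(I) = Mul(Mul(I, 4), Pow(-14, -1)) = Mul(Mul(4, I), Rational(-1, 14)) = Mul(Rational(-2, 7), I))
Add(Function('f')(n), Mul(-1, Pow(Add(7291, -13399), Rational(1, 2)))) = Add(Mul(Rational(-2, 7), Rational(-1297, 1806)), Mul(-1, Pow(Add(7291, -13399), Rational(1, 2)))) = Add(Rational(1297, 6321), Mul(-1, Pow(-6108, Rational(1, 2)))) = Add(Rational(1297, 6321), Mul(-1, Mul(2, I, Pow(1527, Rational(1, 2))))) = Add(Rational(1297, 6321), Mul(-2, I, Pow(1527, Rational(1, 2))))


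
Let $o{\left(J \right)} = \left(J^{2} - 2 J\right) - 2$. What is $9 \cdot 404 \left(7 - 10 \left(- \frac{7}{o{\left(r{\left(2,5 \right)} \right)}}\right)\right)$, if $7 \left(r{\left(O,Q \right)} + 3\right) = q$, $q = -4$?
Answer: $\frac{34792884}{877} \approx 39673.0$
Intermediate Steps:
$r{\left(O,Q \right)} = - \frac{25}{7}$ ($r{\left(O,Q \right)} = -3 + \frac{1}{7} \left(-4\right) = -3 - \frac{4}{7} = - \frac{25}{7}$)
$o{\left(J \right)} = -2 + J^{2} - 2 J$
$9 \cdot 404 \left(7 - 10 \left(- \frac{7}{o{\left(r{\left(2,5 \right)} \right)}}\right)\right) = 9 \cdot 404 \left(7 - 10 \left(- \frac{7}{-2 + \left(- \frac{25}{7}\right)^{2} - - \frac{50}{7}}\right)\right) = 3636 \left(7 - 10 \left(- \frac{7}{-2 + \frac{625}{49} + \frac{50}{7}}\right)\right) = 3636 \left(7 - 10 \left(- \frac{7}{\frac{877}{49}}\right)\right) = 3636 \left(7 - 10 \left(\left(-7\right) \frac{49}{877}\right)\right) = 3636 \left(7 - - \frac{3430}{877}\right) = 3636 \left(7 + \frac{3430}{877}\right) = 3636 \cdot \frac{9569}{877} = \frac{34792884}{877}$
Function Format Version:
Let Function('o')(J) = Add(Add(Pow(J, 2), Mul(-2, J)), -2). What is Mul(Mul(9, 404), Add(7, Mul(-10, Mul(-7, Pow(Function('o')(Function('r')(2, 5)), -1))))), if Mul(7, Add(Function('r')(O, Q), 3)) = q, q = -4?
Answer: Rational(34792884, 877) ≈ 39673.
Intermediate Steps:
Function('r')(O, Q) = Rational(-25, 7) (Function('r')(O, Q) = Add(-3, Mul(Rational(1, 7), -4)) = Add(-3, Rational(-4, 7)) = Rational(-25, 7))
Function('o')(J) = Add(-2, Pow(J, 2), Mul(-2, J))
Mul(Mul(9, 404), Add(7, Mul(-10, Mul(-7, Pow(Function('o')(Function('r')(2, 5)), -1))))) = Mul(Mul(9, 404), Add(7, Mul(-10, Mul(-7, Pow(Add(-2, Pow(Rational(-25, 7), 2), Mul(-2, Rational(-25, 7))), -1))))) = Mul(3636, Add(7, Mul(-10, Mul(-7, Pow(Add(-2, Rational(625, 49), Rational(50, 7)), -1))))) = Mul(3636, Add(7, Mul(-10, Mul(-7, Pow(Rational(877, 49), -1))))) = Mul(3636, Add(7, Mul(-10, Mul(-7, Rational(49, 877))))) = Mul(3636, Add(7, Mul(-10, Rational(-343, 877)))) = Mul(3636, Add(7, Rational(3430, 877))) = Mul(3636, Rational(9569, 877)) = Rational(34792884, 877)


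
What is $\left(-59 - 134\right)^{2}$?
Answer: $37249$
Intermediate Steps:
$\left(-59 - 134\right)^{2} = \left(-193\right)^{2} = 37249$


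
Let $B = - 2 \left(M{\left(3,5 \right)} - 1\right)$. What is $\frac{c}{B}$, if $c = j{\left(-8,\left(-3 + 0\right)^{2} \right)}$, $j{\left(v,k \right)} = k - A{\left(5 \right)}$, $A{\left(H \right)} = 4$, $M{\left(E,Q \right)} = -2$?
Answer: $\frac{5}{6} \approx 0.83333$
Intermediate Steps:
$B = 6$ ($B = - 2 \left(-2 - 1\right) = \left(-2\right) \left(-3\right) = 6$)
$j{\left(v,k \right)} = -4 + k$ ($j{\left(v,k \right)} = k - 4 = -4 + k$)
$c = 5$ ($c = -4 + \left(-3 + 0\right)^{2} = -4 + \left(-3\right)^{2} = -4 + 9 = 5$)
$\frac{c}{B} = \frac{5}{6}$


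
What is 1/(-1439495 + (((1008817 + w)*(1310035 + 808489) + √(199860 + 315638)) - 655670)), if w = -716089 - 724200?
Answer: -914085882493/835553000573006603379551 - √515498/835553000573006603379551 ≈ -1.0940e-12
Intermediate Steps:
w = -1440289
1/(-1439495 + (((1008817 + w)*(1310035 + 808489) + √(199860 + 315638)) - 655670)) = 1/(-1439495 + (((1008817 - 1440289)*(1310035 + 808489) + √(199860 + 315638)) - 655670)) = 1/(-1439495 + ((-431472*2118524 + √515498) - 655670)) = 1/(-1439495 + ((-914083787328 + √515498) - 655670)) = 1/(-1439495 + (-914084442998 + √515498)) = 1/(-914085882493 + √515498)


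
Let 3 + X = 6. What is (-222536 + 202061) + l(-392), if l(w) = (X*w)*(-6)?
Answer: -13419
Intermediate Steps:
X = 3 (X = -3 + 6 = 3)
l(w) = -18*w (l(w) = (3*w)*(-6) = -18*w)
(-222536 + 202061) + l(-392) = (-222536 + 202061) - 18*(-392) = -20475 + 7056 = -13419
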